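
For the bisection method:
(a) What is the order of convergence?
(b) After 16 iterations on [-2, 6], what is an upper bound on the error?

(a) Bisection has linear (order 1) convergence; the error is halved each step.

(b) Error bound = (b-a)/2^n = (6 - (-2))/2^{16}
    = 8/2^{16}

(a) 1 (linear); (b) error ≤ 1.22e-04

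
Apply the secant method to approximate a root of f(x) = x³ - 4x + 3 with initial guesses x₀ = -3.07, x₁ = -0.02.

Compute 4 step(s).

f(x) = x³ - 4x + 3
x₀ = -3.07, x₁ = -0.02

Secant formula: x_{n+1} = x_n - f(x_n)(x_n - x_{n-1})/(f(x_n) - f(x_{n-1}))

Iteration 1:
  f(-3.070000) = -13.654443
  f(-0.020000) = 3.079992
  x_2 = -0.020000 - 3.079992×(-0.020000 - (-3.070000))/(3.079992 - (-13.654443))
       = -0.581356
Iteration 2:
  f(-0.020000) = 3.079992
  f(-0.581356) = 5.128940
  x_3 = -0.581356 - 5.128940×(-0.581356 - (-0.020000))/(5.128940 - 3.079992)
       = 0.823834
Iteration 3:
  f(-0.581356) = 5.128940
  f(0.823834) = 0.263802
  x_4 = 0.823834 - 0.263802×(0.823834 - (-0.581356))/(0.263802 - 5.128940)
       = 0.900027
Iteration 4:
  f(0.823834) = 0.263802
  f(0.900027) = 0.128957
  x_5 = 0.900027 - 0.128957×(0.900027 - 0.823834)/(0.128957 - 0.263802)
       = 0.972894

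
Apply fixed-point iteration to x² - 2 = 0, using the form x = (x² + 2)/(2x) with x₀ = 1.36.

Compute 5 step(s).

Equation: x² - 2 = 0
Fixed-point form: x = (x² + 2)/(2x)
x₀ = 1.36

x_1 = g(1.360000) = 1.415294
x_2 = g(1.415294) = 1.414214
x_3 = g(1.414214) = 1.414214
x_4 = g(1.414214) = 1.414214
x_5 = g(1.414214) = 1.414214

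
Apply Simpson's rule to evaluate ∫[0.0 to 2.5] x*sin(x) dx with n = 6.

f(x) = x*sin(x)
a = 0.0, b = 2.5, n = 6
h = (b - a)/n = 0.416667

Simpson's rule: (h/3)[f(x₀) + 4f(x₁) + 2f(x₂) + ... + f(xₙ)]

x_0 = 0.0000, f(x_0) = 0.000000, coefficient = 1
x_1 = 0.4167, f(x_1) = 0.168631, coefficient = 4
x_2 = 0.8333, f(x_2) = 0.616814, coefficient = 2
x_3 = 1.2500, f(x_3) = 1.186231, coefficient = 4
x_4 = 1.6667, f(x_4) = 1.659013, coefficient = 2
x_5 = 2.0833, f(x_5) = 1.815632, coefficient = 4
x_6 = 2.5000, f(x_6) = 1.496180, coefficient = 1

I ≈ (0.416667/3) × 18.729809 = 2.601362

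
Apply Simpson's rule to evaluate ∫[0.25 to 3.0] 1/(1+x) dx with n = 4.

f(x) = 1/(1+x)
a = 0.25, b = 3.0, n = 4
h = (b - a)/n = 0.687500

Simpson's rule: (h/3)[f(x₀) + 4f(x₁) + 2f(x₂) + ... + f(xₙ)]

x_0 = 0.2500, f(x_0) = 0.800000, coefficient = 1
x_1 = 0.9375, f(x_1) = 0.516129, coefficient = 4
x_2 = 1.6250, f(x_2) = 0.380952, coefficient = 2
x_3 = 2.3125, f(x_3) = 0.301887, coefficient = 4
x_4 = 3.0000, f(x_4) = 0.250000, coefficient = 1

I ≈ (0.687500/3) × 5.083968 = 1.165076
Exact value: 1.163151
Error: 0.001925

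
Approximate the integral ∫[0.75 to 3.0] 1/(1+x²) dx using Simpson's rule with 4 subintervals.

f(x) = 1/(1+x²)
a = 0.75, b = 3.0, n = 4
h = (b - a)/n = 0.562500

Simpson's rule: (h/3)[f(x₀) + 4f(x₁) + 2f(x₂) + ... + f(xₙ)]

x_0 = 0.7500, f(x_0) = 0.640000, coefficient = 1
x_1 = 1.3125, f(x_1) = 0.367288, coefficient = 4
x_2 = 1.8750, f(x_2) = 0.221453, coefficient = 2
x_3 = 2.4375, f(x_3) = 0.144063, coefficient = 4
x_4 = 3.0000, f(x_4) = 0.100000, coefficient = 1

I ≈ (0.562500/3) × 3.228312 = 0.605309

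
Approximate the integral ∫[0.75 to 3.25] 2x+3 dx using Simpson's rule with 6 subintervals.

f(x) = 2x+3
a = 0.75, b = 3.25, n = 6
h = (b - a)/n = 0.416667

Simpson's rule: (h/3)[f(x₀) + 4f(x₁) + 2f(x₂) + ... + f(xₙ)]

x_0 = 0.7500, f(x_0) = 4.500000, coefficient = 1
x_1 = 1.1667, f(x_1) = 5.333333, coefficient = 4
x_2 = 1.5833, f(x_2) = 6.166667, coefficient = 2
x_3 = 2.0000, f(x_3) = 7.000000, coefficient = 4
x_4 = 2.4167, f(x_4) = 7.833333, coefficient = 2
x_5 = 2.8333, f(x_5) = 8.666667, coefficient = 4
x_6 = 3.2500, f(x_6) = 9.500000, coefficient = 1

I ≈ (0.416667/3) × 126.000000 = 17.500000
Exact value: 17.500000
Error: 0.000000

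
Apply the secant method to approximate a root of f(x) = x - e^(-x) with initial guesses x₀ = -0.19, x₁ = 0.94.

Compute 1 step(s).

f(x) = x - e^(-x)
x₀ = -0.19, x₁ = 0.94

Secant formula: x_{n+1} = x_n - f(x_n)(x_n - x_{n-1})/(f(x_n) - f(x_{n-1}))

Iteration 1:
  f(-0.190000) = -1.399250
  f(0.940000) = 0.549372
  x_2 = 0.940000 - 0.549372×(0.940000 - (-0.190000))/(0.549372 - (-1.399250))
       = 0.621421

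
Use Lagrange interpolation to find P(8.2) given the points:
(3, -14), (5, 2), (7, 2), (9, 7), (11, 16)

Lagrange interpolation formula:
P(x) = Σ yᵢ × Lᵢ(x)
where Lᵢ(x) = Π_{j≠i} (x - xⱼ)/(xᵢ - xⱼ)

L_0(8.2) = (8.2 - 5)/(3 - 5) × (8.2 - 7)/(3 - 7) × (8.2 - 9)/(3 - 9) × (8.2 - 11)/(3 - 11) = 0.022400
L_1(8.2) = (8.2 - 3)/(5 - 3) × (8.2 - 7)/(5 - 7) × (8.2 - 9)/(5 - 9) × (8.2 - 11)/(5 - 11) = -0.145600
L_2(8.2) = (8.2 - 3)/(7 - 3) × (8.2 - 5)/(7 - 5) × (8.2 - 9)/(7 - 9) × (8.2 - 11)/(7 - 11) = 0.582400
L_3(8.2) = (8.2 - 3)/(9 - 3) × (8.2 - 5)/(9 - 5) × (8.2 - 7)/(9 - 7) × (8.2 - 11)/(9 - 11) = 0.582400
L_4(8.2) = (8.2 - 3)/(11 - 3) × (8.2 - 5)/(11 - 5) × (8.2 - 7)/(11 - 7) × (8.2 - 9)/(11 - 9) = -0.041600

P(8.2) = (-14)×L_0(8.2) + 2×L_1(8.2) + 2×L_2(8.2) + 7×L_3(8.2) + 16×L_4(8.2)
P(8.2) = 3.971200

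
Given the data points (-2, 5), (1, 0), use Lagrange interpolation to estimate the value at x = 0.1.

Lagrange interpolation formula:
P(x) = Σ yᵢ × Lᵢ(x)
where Lᵢ(x) = Π_{j≠i} (x - xⱼ)/(xᵢ - xⱼ)

L_0(0.1) = (0.1 - 1)/(-2 - 1) = 0.300000
L_1(0.1) = (0.1 - (-2))/(1 - (-2)) = 0.700000

P(0.1) = 5×L_0(0.1) + 0×L_1(0.1)
P(0.1) = 1.500000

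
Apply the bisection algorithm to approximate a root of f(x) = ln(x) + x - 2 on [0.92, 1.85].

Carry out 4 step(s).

f(x) = ln(x) + x - 2
Initial interval: [0.92, 1.85]

Iteration 1:
  c_1 = (0.920000 + 1.850000)/2 = 1.385000
  f(c_1) = f(1.385000) = -0.289300
  f(a) × f(c) ≥ 0, new interval: [1.385000, 1.850000]
Iteration 2:
  c_2 = (1.385000 + 1.850000)/2 = 1.617500
  f(c_2) = f(1.617500) = 0.098382
  f(a) × f(c) < 0, new interval: [1.385000, 1.617500]
Iteration 3:
  c_3 = (1.385000 + 1.617500)/2 = 1.501250
  f(c_3) = f(1.501250) = -0.092452
  f(a) × f(c) ≥ 0, new interval: [1.501250, 1.617500]
Iteration 4:
  c_4 = (1.501250 + 1.617500)/2 = 1.559375
  f(c_4) = f(1.559375) = 0.003660
  f(a) × f(c) < 0, new interval: [1.501250, 1.559375]

After 4 iteration(s), the approximation is c_4 = 1.559375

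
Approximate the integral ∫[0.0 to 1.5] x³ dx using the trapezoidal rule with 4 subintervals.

f(x) = x³
a = 0.0, b = 1.5, n = 4
h = (b - a)/n = 0.375000

Trapezoidal rule: (h/2)[f(x₀) + 2f(x₁) + 2f(x₂) + ... + f(xₙ)]

x_0 = 0.0000, f(x_0) = 0.000000, coefficient = 1
x_1 = 0.3750, f(x_1) = 0.052734, coefficient = 2
x_2 = 0.7500, f(x_2) = 0.421875, coefficient = 2
x_3 = 1.1250, f(x_3) = 1.423828, coefficient = 2
x_4 = 1.5000, f(x_4) = 3.375000, coefficient = 1

I ≈ (0.375000/2) × 7.171875 = 1.344727
Exact value: 1.265625
Error: 0.079102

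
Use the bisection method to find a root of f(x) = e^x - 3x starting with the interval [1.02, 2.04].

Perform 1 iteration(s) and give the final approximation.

f(x) = e^x - 3x
Initial interval: [1.02, 2.04]

Iteration 1:
  c_1 = (1.020000 + 2.040000)/2 = 1.530000
  f(c_1) = f(1.530000) = 0.028177
  f(a) × f(c) < 0, new interval: [1.020000, 1.530000]

After 1 iteration(s), the approximation is c_1 = 1.530000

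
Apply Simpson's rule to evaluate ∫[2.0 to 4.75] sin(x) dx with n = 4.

f(x) = sin(x)
a = 2.0, b = 4.75, n = 4
h = (b - a)/n = 0.687500

Simpson's rule: (h/3)[f(x₀) + 4f(x₁) + 2f(x₂) + ... + f(xₙ)]

x_0 = 2.0000, f(x_0) = 0.909297, coefficient = 1
x_1 = 2.6875, f(x_1) = 0.438647, coefficient = 4
x_2 = 3.3750, f(x_2) = -0.231294, coefficient = 2
x_3 = 4.0625, f(x_3) = -0.796151, coefficient = 4
x_4 = 4.7500, f(x_4) = -0.999293, coefficient = 1

I ≈ (0.687500/3) × -1.982599 = -0.454345
Exact value: -0.453749
Error: 0.000597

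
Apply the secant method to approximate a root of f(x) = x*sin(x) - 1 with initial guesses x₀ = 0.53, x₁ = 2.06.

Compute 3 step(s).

f(x) = x*sin(x) - 1
x₀ = 0.53, x₁ = 2.06

Secant formula: x_{n+1} = x_n - f(x_n)(x_n - x_{n-1})/(f(x_n) - f(x_{n-1}))

Iteration 1:
  f(0.530000) = -0.732067
  f(2.060000) = 0.818377
  x_2 = 2.060000 - 0.818377×(2.060000 - 0.530000)/(0.818377 - (-0.732067))
       = 1.252414
Iteration 2:
  f(2.060000) = 0.818377
  f(1.252414) = 0.189472
  x_3 = 1.252414 - 0.189472×(1.252414 - 2.060000)/(0.189472 - 0.818377)
       = 1.009111
Iteration 3:
  f(1.252414) = 0.189472
  f(1.009111) = -0.145930
  x_4 = 1.009111 - (-0.145930)×(1.009111 - 1.252414)/(-0.145930 - 0.189472)
       = 1.114970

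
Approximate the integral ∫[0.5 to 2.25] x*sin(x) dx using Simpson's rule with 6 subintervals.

f(x) = x*sin(x)
a = 0.5, b = 2.25, n = 6
h = (b - a)/n = 0.291667

Simpson's rule: (h/3)[f(x₀) + 4f(x₁) + 2f(x₂) + ... + f(xₙ)]

x_0 = 0.5000, f(x_0) = 0.239713, coefficient = 1
x_1 = 0.7917, f(x_1) = 0.563291, coefficient = 4
x_2 = 1.0833, f(x_2) = 0.957151, coefficient = 2
x_3 = 1.3750, f(x_3) = 1.348728, coefficient = 4
x_4 = 1.6667, f(x_4) = 1.659013, coefficient = 2
x_5 = 1.9583, f(x_5) = 1.813109, coefficient = 4
x_6 = 2.2500, f(x_6) = 1.750665, coefficient = 1

I ≈ (0.291667/3) × 22.123216 = 2.150868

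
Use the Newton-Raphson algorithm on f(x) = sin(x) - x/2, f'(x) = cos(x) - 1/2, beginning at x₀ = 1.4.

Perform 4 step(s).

f(x) = sin(x) - x/2
f'(x) = cos(x) - 1/2
x₀ = 1.4

Newton-Raphson formula: x_{n+1} = x_n - f(x_n)/f'(x_n)

Iteration 1:
  f(1.400000) = 0.285450
  f'(1.400000) = -0.330033
  x_1 = 1.400000 - 0.285450/(-0.330033) = 2.264913
Iteration 2:
  f(2.264913) = -0.363838
  f'(2.264913) = -1.139707
  x_2 = 2.264913 - (-0.363838)/(-1.139707) = 1.945675
Iteration 3:
  f(1.945675) = -0.042286
  f'(1.945675) = -0.866160
  x_3 = 1.945675 - (-0.042286)/(-0.866160) = 1.896856
Iteration 4:
  f(1.896856) = -0.001116
  f'(1.896856) = -0.820312
  x_4 = 1.896856 - (-0.001116)/(-0.820312) = 1.895495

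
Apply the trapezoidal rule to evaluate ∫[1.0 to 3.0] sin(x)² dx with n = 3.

f(x) = sin(x)²
a = 1.0, b = 3.0, n = 3
h = (b - a)/n = 0.666667

Trapezoidal rule: (h/2)[f(x₀) + 2f(x₁) + 2f(x₂) + ... + f(xₙ)]

x_0 = 1.0000, f(x_0) = 0.708073, coefficient = 1
x_1 = 1.6667, f(x_1) = 0.990837, coefficient = 2
x_2 = 2.3333, f(x_2) = 0.522853, coefficient = 2
x_3 = 3.0000, f(x_3) = 0.019915, coefficient = 1

I ≈ (0.666667/2) × 3.755369 = 1.251790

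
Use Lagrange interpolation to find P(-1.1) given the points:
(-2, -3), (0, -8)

Lagrange interpolation formula:
P(x) = Σ yᵢ × Lᵢ(x)
where Lᵢ(x) = Π_{j≠i} (x - xⱼ)/(xᵢ - xⱼ)

L_0(-1.1) = (-1.1 - 0)/(-2 - 0) = 0.550000
L_1(-1.1) = (-1.1 - (-2))/(0 - (-2)) = 0.450000

P(-1.1) = (-3)×L_0(-1.1) + (-8)×L_1(-1.1)
P(-1.1) = -5.250000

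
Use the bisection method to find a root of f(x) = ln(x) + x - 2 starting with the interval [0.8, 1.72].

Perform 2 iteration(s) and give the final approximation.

f(x) = ln(x) + x - 2
Initial interval: [0.8, 1.72]

Iteration 1:
  c_1 = (0.800000 + 1.720000)/2 = 1.260000
  f(c_1) = f(1.260000) = -0.508888
  f(a) × f(c) ≥ 0, new interval: [1.260000, 1.720000]
Iteration 2:
  c_2 = (1.260000 + 1.720000)/2 = 1.490000
  f(c_2) = f(1.490000) = -0.111224
  f(a) × f(c) ≥ 0, new interval: [1.490000, 1.720000]

After 2 iteration(s), the approximation is c_2 = 1.490000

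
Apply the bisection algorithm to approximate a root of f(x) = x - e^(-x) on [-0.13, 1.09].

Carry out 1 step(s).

f(x) = x - e^(-x)
Initial interval: [-0.13, 1.09]

Iteration 1:
  c_1 = (-0.130000 + 1.090000)/2 = 0.480000
  f(c_1) = f(0.480000) = -0.138783
  f(a) × f(c) ≥ 0, new interval: [0.480000, 1.090000]

After 1 iteration(s), the approximation is c_1 = 0.480000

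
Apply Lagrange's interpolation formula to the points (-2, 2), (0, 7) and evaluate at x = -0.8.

Lagrange interpolation formula:
P(x) = Σ yᵢ × Lᵢ(x)
where Lᵢ(x) = Π_{j≠i} (x - xⱼ)/(xᵢ - xⱼ)

L_0(-0.8) = (-0.8 - 0)/(-2 - 0) = 0.400000
L_1(-0.8) = (-0.8 - (-2))/(0 - (-2)) = 0.600000

P(-0.8) = 2×L_0(-0.8) + 7×L_1(-0.8)
P(-0.8) = 5.000000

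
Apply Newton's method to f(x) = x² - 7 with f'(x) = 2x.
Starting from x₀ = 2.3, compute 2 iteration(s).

f(x) = x² - 7
f'(x) = 2x
x₀ = 2.3

Newton-Raphson formula: x_{n+1} = x_n - f(x_n)/f'(x_n)

Iteration 1:
  f(2.300000) = -1.710000
  f'(2.300000) = 4.600000
  x_1 = 2.300000 - (-1.710000)/4.600000 = 2.671739
Iteration 2:
  f(2.671739) = 0.138190
  f'(2.671739) = 5.343478
  x_2 = 2.671739 - 0.138190/5.343478 = 2.645878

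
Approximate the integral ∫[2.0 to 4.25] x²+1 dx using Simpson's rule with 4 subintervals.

f(x) = x²+1
a = 2.0, b = 4.25, n = 4
h = (b - a)/n = 0.562500

Simpson's rule: (h/3)[f(x₀) + 4f(x₁) + 2f(x₂) + ... + f(xₙ)]

x_0 = 2.0000, f(x_0) = 5.000000, coefficient = 1
x_1 = 2.5625, f(x_1) = 7.566406, coefficient = 4
x_2 = 3.1250, f(x_2) = 10.765625, coefficient = 2
x_3 = 3.6875, f(x_3) = 14.597656, coefficient = 4
x_4 = 4.2500, f(x_4) = 19.062500, coefficient = 1

I ≈ (0.562500/3) × 134.250000 = 25.171875
Exact value: 25.171875
Error: 0.000000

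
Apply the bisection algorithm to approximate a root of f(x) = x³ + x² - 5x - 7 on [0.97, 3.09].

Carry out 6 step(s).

f(x) = x³ + x² - 5x - 7
Initial interval: [0.97, 3.09]

Iteration 1:
  c_1 = (0.970000 + 3.090000)/2 = 2.030000
  f(c_1) = f(2.030000) = -4.663673
  f(a) × f(c) ≥ 0, new interval: [2.030000, 3.090000]
Iteration 2:
  c_2 = (2.030000 + 3.090000)/2 = 2.560000
  f(c_2) = f(2.560000) = 3.530816
  f(a) × f(c) < 0, new interval: [2.030000, 2.560000]
Iteration 3:
  c_3 = (2.030000 + 2.560000)/2 = 2.295000
  f(c_3) = f(2.295000) = -1.120153
  f(a) × f(c) ≥ 0, new interval: [2.295000, 2.560000]
Iteration 4:
  c_4 = (2.295000 + 2.560000)/2 = 2.427500
  f(c_4) = f(2.427500) = 1.059922
  f(a) × f(c) < 0, new interval: [2.295000, 2.427500]
Iteration 5:
  c_5 = (2.295000 + 2.427500)/2 = 2.361250
  f(c_5) = f(2.361250) = -0.065595
  f(a) × f(c) ≥ 0, new interval: [2.361250, 2.427500]
Iteration 6:
  c_6 = (2.361250 + 2.427500)/2 = 2.394375
  f(c_6) = f(2.394375) = 0.488184
  f(a) × f(c) < 0, new interval: [2.361250, 2.394375]

After 6 iteration(s), the approximation is c_6 = 2.394375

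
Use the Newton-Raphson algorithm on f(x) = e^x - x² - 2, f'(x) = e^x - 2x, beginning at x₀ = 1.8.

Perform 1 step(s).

f(x) = e^x - x² - 2
f'(x) = e^x - 2x
x₀ = 1.8

Newton-Raphson formula: x_{n+1} = x_n - f(x_n)/f'(x_n)

Iteration 1:
  f(1.800000) = 0.809647
  f'(1.800000) = 2.449647
  x_1 = 1.800000 - 0.809647/2.449647 = 1.469484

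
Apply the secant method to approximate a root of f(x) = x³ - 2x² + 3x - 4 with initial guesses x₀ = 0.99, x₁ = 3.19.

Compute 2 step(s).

f(x) = x³ - 2x² + 3x - 4
x₀ = 0.99, x₁ = 3.19

Secant formula: x_{n+1} = x_n - f(x_n)(x_n - x_{n-1})/(f(x_n) - f(x_{n-1}))

Iteration 1:
  f(0.990000) = -2.019901
  f(3.190000) = 17.679559
  x_2 = 3.190000 - 17.679559×(3.190000 - 0.990000)/(17.679559 - (-2.019901))
       = 1.215579
Iteration 2:
  f(3.190000) = 17.679559
  f(1.215579) = -1.512349
  x_3 = 1.215579 - (-1.512349)×(1.215579 - 3.190000)/(-1.512349 - 17.679559)
       = 1.371166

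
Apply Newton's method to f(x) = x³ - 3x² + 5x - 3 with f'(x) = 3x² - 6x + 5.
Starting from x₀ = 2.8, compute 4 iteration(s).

f(x) = x³ - 3x² + 5x - 3
f'(x) = 3x² - 6x + 5
x₀ = 2.8

Newton-Raphson formula: x_{n+1} = x_n - f(x_n)/f'(x_n)

Iteration 1:
  f(2.800000) = 9.432000
  f'(2.800000) = 11.720000
  x_1 = 2.800000 - 9.432000/11.720000 = 1.995222
Iteration 2:
  f(1.995222) = 2.976178
  f'(1.995222) = 4.971400
  x_2 = 1.995222 - 2.976178/4.971400 = 1.396562
Iteration 3:
  f(1.396562) = 0.855488
  f'(1.396562) = 2.471784
  x_3 = 1.396562 - 0.855488/2.471784 = 1.050461
Iteration 4:
  f(1.050461) = 0.101050
  f'(1.050461) = 2.007639
  x_4 = 1.050461 - 0.101050/2.007639 = 1.000128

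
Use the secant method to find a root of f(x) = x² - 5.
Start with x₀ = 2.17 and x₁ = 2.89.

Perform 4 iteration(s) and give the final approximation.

f(x) = x² - 5
x₀ = 2.17, x₁ = 2.89

Secant formula: x_{n+1} = x_n - f(x_n)(x_n - x_{n-1})/(f(x_n) - f(x_{n-1}))

Iteration 1:
  f(2.170000) = -0.291100
  f(2.890000) = 3.352100
  x_2 = 2.890000 - 3.352100×(2.890000 - 2.170000)/(3.352100 - (-0.291100))
       = 2.227530
Iteration 2:
  f(2.890000) = 3.352100
  f(2.227530) = -0.038112
  x_3 = 2.227530 - (-0.038112)×(2.227530 - 2.890000)/(-0.038112 - 3.352100)
       = 2.234977
Iteration 3:
  f(2.227530) = -0.038112
  f(2.234977) = -0.004878
  x_4 = 2.234977 - (-0.004878)×(2.234977 - 2.227530)/(-0.004878 - (-0.038112))
       = 2.236070
Iteration 4:
  f(2.234977) = -0.004878
  f(2.236070) = 0.000009
  x_5 = 2.236070 - 0.000009×(2.236070 - 2.234977)/(0.000009 - (-0.004878))
       = 2.236068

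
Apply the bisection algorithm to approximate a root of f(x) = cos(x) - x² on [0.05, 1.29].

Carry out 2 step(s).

f(x) = cos(x) - x²
Initial interval: [0.05, 1.29]

Iteration 1:
  c_1 = (0.050000 + 1.290000)/2 = 0.670000
  f(c_1) = f(0.670000) = 0.334922
  f(a) × f(c) ≥ 0, new interval: [0.670000, 1.290000]
Iteration 2:
  c_2 = (0.670000 + 1.290000)/2 = 0.980000
  f(c_2) = f(0.980000) = -0.403377
  f(a) × f(c) < 0, new interval: [0.670000, 0.980000]

After 2 iteration(s), the approximation is c_2 = 0.980000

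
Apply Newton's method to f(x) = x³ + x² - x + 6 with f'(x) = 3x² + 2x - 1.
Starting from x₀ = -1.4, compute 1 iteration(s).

f(x) = x³ + x² - x + 6
f'(x) = 3x² + 2x - 1
x₀ = -1.4

Newton-Raphson formula: x_{n+1} = x_n - f(x_n)/f'(x_n)

Iteration 1:
  f(-1.400000) = 6.616000
  f'(-1.400000) = 2.080000
  x_1 = -1.400000 - 6.616000/2.080000 = -4.580769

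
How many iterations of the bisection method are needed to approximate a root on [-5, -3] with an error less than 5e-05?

We need (b-a)/2^n ≤ 5e-05
(-3 - (-5))/2^n ≤ 5e-05
2/2^n ≤ 5e-05
2^n ≥ 40000
n ≥ log₂(40000) = 15.29
n ≥ 16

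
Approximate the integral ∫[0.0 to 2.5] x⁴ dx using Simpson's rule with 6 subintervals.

f(x) = x⁴
a = 0.0, b = 2.5, n = 6
h = (b - a)/n = 0.416667

Simpson's rule: (h/3)[f(x₀) + 4f(x₁) + 2f(x₂) + ... + f(xₙ)]

x_0 = 0.0000, f(x_0) = 0.000000, coefficient = 1
x_1 = 0.4167, f(x_1) = 0.030141, coefficient = 4
x_2 = 0.8333, f(x_2) = 0.482253, coefficient = 2
x_3 = 1.2500, f(x_3) = 2.441406, coefficient = 4
x_4 = 1.6667, f(x_4) = 7.716049, coefficient = 2
x_5 = 2.0833, f(x_5) = 18.838011, coefficient = 4
x_6 = 2.5000, f(x_6) = 39.062500, coefficient = 1

I ≈ (0.416667/3) × 140.697338 = 19.541297
Exact value: 19.531250
Error: 0.010047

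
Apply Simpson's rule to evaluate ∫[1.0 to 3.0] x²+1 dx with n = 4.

f(x) = x²+1
a = 1.0, b = 3.0, n = 4
h = (b - a)/n = 0.500000

Simpson's rule: (h/3)[f(x₀) + 4f(x₁) + 2f(x₂) + ... + f(xₙ)]

x_0 = 1.0000, f(x_0) = 2.000000, coefficient = 1
x_1 = 1.5000, f(x_1) = 3.250000, coefficient = 4
x_2 = 2.0000, f(x_2) = 5.000000, coefficient = 2
x_3 = 2.5000, f(x_3) = 7.250000, coefficient = 4
x_4 = 3.0000, f(x_4) = 10.000000, coefficient = 1

I ≈ (0.500000/3) × 64.000000 = 10.666667
Exact value: 10.666667
Error: 0.000000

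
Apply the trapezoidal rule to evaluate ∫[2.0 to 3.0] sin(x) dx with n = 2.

f(x) = sin(x)
a = 2.0, b = 3.0, n = 2
h = (b - a)/n = 0.500000

Trapezoidal rule: (h/2)[f(x₀) + 2f(x₁) + 2f(x₂) + ... + f(xₙ)]

x_0 = 2.0000, f(x_0) = 0.909297, coefficient = 1
x_1 = 2.5000, f(x_1) = 0.598472, coefficient = 2
x_2 = 3.0000, f(x_2) = 0.141120, coefficient = 1

I ≈ (0.500000/2) × 2.247362 = 0.561840
Exact value: 0.573846
Error: 0.012005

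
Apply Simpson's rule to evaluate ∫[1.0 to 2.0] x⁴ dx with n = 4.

f(x) = x⁴
a = 1.0, b = 2.0, n = 4
h = (b - a)/n = 0.250000

Simpson's rule: (h/3)[f(x₀) + 4f(x₁) + 2f(x₂) + ... + f(xₙ)]

x_0 = 1.0000, f(x_0) = 1.000000, coefficient = 1
x_1 = 1.2500, f(x_1) = 2.441406, coefficient = 4
x_2 = 1.5000, f(x_2) = 5.062500, coefficient = 2
x_3 = 1.7500, f(x_3) = 9.378906, coefficient = 4
x_4 = 2.0000, f(x_4) = 16.000000, coefficient = 1

I ≈ (0.250000/3) × 74.406250 = 6.200521
Exact value: 6.200000
Error: 0.000521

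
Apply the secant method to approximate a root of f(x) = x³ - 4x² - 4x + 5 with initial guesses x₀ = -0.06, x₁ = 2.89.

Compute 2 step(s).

f(x) = x³ - 4x² - 4x + 5
x₀ = -0.06, x₁ = 2.89

Secant formula: x_{n+1} = x_n - f(x_n)(x_n - x_{n-1})/(f(x_n) - f(x_{n-1}))

Iteration 1:
  f(-0.060000) = 5.225384
  f(2.890000) = -15.830831
  x_2 = 2.890000 - (-15.830831)×(2.890000 - (-0.060000))/(-15.830831 - 5.225384)
       = 0.672082
Iteration 2:
  f(2.890000) = -15.830831
  f(0.672082) = 0.808468
  x_3 = 0.672082 - 0.808468×(0.672082 - 2.890000)/(0.808468 - (-15.830831))
       = 0.779846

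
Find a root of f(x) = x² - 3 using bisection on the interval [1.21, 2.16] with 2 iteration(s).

f(x) = x² - 3
Initial interval: [1.21, 2.16]

Iteration 1:
  c_1 = (1.210000 + 2.160000)/2 = 1.685000
  f(c_1) = f(1.685000) = -0.160775
  f(a) × f(c) ≥ 0, new interval: [1.685000, 2.160000]
Iteration 2:
  c_2 = (1.685000 + 2.160000)/2 = 1.922500
  f(c_2) = f(1.922500) = 0.696006
  f(a) × f(c) < 0, new interval: [1.685000, 1.922500]

After 2 iteration(s), the approximation is c_2 = 1.922500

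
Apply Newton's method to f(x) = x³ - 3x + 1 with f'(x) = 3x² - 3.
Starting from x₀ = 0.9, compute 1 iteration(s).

f(x) = x³ - 3x + 1
f'(x) = 3x² - 3
x₀ = 0.9

Newton-Raphson formula: x_{n+1} = x_n - f(x_n)/f'(x_n)

Iteration 1:
  f(0.900000) = -0.971000
  f'(0.900000) = -0.570000
  x_1 = 0.900000 - (-0.971000)/(-0.570000) = -0.803509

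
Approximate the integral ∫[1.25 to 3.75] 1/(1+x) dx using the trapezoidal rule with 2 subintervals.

f(x) = 1/(1+x)
a = 1.25, b = 3.75, n = 2
h = (b - a)/n = 1.250000

Trapezoidal rule: (h/2)[f(x₀) + 2f(x₁) + 2f(x₂) + ... + f(xₙ)]

x_0 = 1.2500, f(x_0) = 0.444444, coefficient = 1
x_1 = 2.5000, f(x_1) = 0.285714, coefficient = 2
x_2 = 3.7500, f(x_2) = 0.210526, coefficient = 1

I ≈ (1.250000/2) × 1.226399 = 0.766500
Exact value: 0.747214
Error: 0.019285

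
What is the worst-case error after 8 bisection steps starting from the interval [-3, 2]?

Bisection error bound: |error| ≤ (b-a)/2^n
|error| ≤ (2 - (-3))/2^8 = 5/2^8
|error| ≤ 0.0195312500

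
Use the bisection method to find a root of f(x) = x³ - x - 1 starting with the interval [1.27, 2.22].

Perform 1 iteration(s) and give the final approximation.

f(x) = x³ - x - 1
Initial interval: [1.27, 2.22]

Iteration 1:
  c_1 = (1.270000 + 2.220000)/2 = 1.745000
  f(c_1) = f(1.745000) = 2.568569
  f(a) × f(c) < 0, new interval: [1.270000, 1.745000]

After 1 iteration(s), the approximation is c_1 = 1.745000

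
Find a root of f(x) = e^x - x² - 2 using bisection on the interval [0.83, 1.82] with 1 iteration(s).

f(x) = e^x - x² - 2
Initial interval: [0.83, 1.82]

Iteration 1:
  c_1 = (0.830000 + 1.820000)/2 = 1.325000
  f(c_1) = f(1.325000) = 0.006560
  f(a) × f(c) < 0, new interval: [0.830000, 1.325000]

After 1 iteration(s), the approximation is c_1 = 1.325000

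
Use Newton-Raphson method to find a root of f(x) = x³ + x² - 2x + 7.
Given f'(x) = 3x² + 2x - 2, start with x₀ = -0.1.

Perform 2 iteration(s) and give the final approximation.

f(x) = x³ + x² - 2x + 7
f'(x) = 3x² + 2x - 2
x₀ = -0.1

Newton-Raphson formula: x_{n+1} = x_n - f(x_n)/f'(x_n)

Iteration 1:
  f(-0.100000) = 7.209000
  f'(-0.100000) = -2.170000
  x_1 = -0.100000 - 7.209000/(-2.170000) = 3.222120
Iteration 2:
  f(3.222120) = 44.390045
  f'(3.222120) = 35.590408
  x_2 = 3.222120 - 44.390045/35.590408 = 1.974872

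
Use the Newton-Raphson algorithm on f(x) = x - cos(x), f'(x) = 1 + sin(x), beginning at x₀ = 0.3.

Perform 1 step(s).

f(x) = x - cos(x)
f'(x) = 1 + sin(x)
x₀ = 0.3

Newton-Raphson formula: x_{n+1} = x_n - f(x_n)/f'(x_n)

Iteration 1:
  f(0.300000) = -0.655336
  f'(0.300000) = 1.295520
  x_1 = 0.300000 - (-0.655336)/1.295520 = 0.805848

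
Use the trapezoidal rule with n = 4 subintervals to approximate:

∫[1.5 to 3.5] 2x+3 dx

f(x) = 2x+3
a = 1.5, b = 3.5, n = 4
h = (b - a)/n = 0.500000

Trapezoidal rule: (h/2)[f(x₀) + 2f(x₁) + 2f(x₂) + ... + f(xₙ)]

x_0 = 1.5000, f(x_0) = 6.000000, coefficient = 1
x_1 = 2.0000, f(x_1) = 7.000000, coefficient = 2
x_2 = 2.5000, f(x_2) = 8.000000, coefficient = 2
x_3 = 3.0000, f(x_3) = 9.000000, coefficient = 2
x_4 = 3.5000, f(x_4) = 10.000000, coefficient = 1

I ≈ (0.500000/2) × 64.000000 = 16.000000
Exact value: 16.000000
Error: 0.000000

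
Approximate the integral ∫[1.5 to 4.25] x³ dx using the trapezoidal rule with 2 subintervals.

f(x) = x³
a = 1.5, b = 4.25, n = 2
h = (b - a)/n = 1.375000

Trapezoidal rule: (h/2)[f(x₀) + 2f(x₁) + 2f(x₂) + ... + f(xₙ)]

x_0 = 1.5000, f(x_0) = 3.375000, coefficient = 1
x_1 = 2.8750, f(x_1) = 23.763672, coefficient = 2
x_2 = 4.2500, f(x_2) = 76.765625, coefficient = 1

I ≈ (1.375000/2) × 127.667969 = 87.771729
Exact value: 80.297852
Error: 7.473877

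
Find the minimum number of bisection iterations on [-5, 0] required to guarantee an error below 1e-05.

We need (b-a)/2^n ≤ 1e-05
(0 - (-5))/2^n ≤ 1e-05
5/2^n ≤ 1e-05
2^n ≥ 500000
n ≥ log₂(500000) = 18.93
n ≥ 19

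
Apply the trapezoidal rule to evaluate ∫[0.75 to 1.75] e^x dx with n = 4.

f(x) = e^x
a = 0.75, b = 1.75, n = 4
h = (b - a)/n = 0.250000

Trapezoidal rule: (h/2)[f(x₀) + 2f(x₁) + 2f(x₂) + ... + f(xₙ)]

x_0 = 0.7500, f(x_0) = 2.117000, coefficient = 1
x_1 = 1.0000, f(x_1) = 2.718282, coefficient = 2
x_2 = 1.2500, f(x_2) = 3.490343, coefficient = 2
x_3 = 1.5000, f(x_3) = 4.481689, coefficient = 2
x_4 = 1.7500, f(x_4) = 5.754603, coefficient = 1

I ≈ (0.250000/2) × 29.252230 = 3.656529
Exact value: 3.637603
Error: 0.018926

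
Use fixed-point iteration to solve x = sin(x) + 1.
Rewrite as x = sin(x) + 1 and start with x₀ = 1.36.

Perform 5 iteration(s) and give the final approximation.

Equation: x = sin(x) + 1
Fixed-point form: x = sin(x) + 1
x₀ = 1.36

x_1 = g(1.360000) = 1.977865
x_2 = g(1.977865) = 1.918285
x_3 = g(1.918285) = 1.940231
x_4 = g(1.940231) = 1.932532
x_5 = g(1.932532) = 1.935284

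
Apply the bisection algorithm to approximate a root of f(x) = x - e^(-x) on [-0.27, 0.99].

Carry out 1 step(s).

f(x) = x - e^(-x)
Initial interval: [-0.27, 0.99]

Iteration 1:
  c_1 = (-0.270000 + 0.990000)/2 = 0.360000
  f(c_1) = f(0.360000) = -0.337676
  f(a) × f(c) ≥ 0, new interval: [0.360000, 0.990000]

After 1 iteration(s), the approximation is c_1 = 0.360000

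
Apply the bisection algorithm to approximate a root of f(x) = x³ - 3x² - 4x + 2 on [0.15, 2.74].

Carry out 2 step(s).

f(x) = x³ - 3x² - 4x + 2
Initial interval: [0.15, 2.74]

Iteration 1:
  c_1 = (0.150000 + 2.740000)/2 = 1.445000
  f(c_1) = f(1.445000) = -7.026879
  f(a) × f(c) < 0, new interval: [0.150000, 1.445000]
Iteration 2:
  c_2 = (0.150000 + 1.445000)/2 = 0.797500
  f(c_2) = f(0.797500) = -2.590804
  f(a) × f(c) < 0, new interval: [0.150000, 0.797500]

After 2 iteration(s), the approximation is c_2 = 0.797500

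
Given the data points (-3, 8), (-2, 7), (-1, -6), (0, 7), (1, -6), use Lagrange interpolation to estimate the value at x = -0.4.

Lagrange interpolation formula:
P(x) = Σ yᵢ × Lᵢ(x)
where Lᵢ(x) = Π_{j≠i} (x - xⱼ)/(xᵢ - xⱼ)

L_0(-0.4) = (-0.4 - (-2))/(-3 - (-2)) × (-0.4 - (-1))/(-3 - (-1)) × (-0.4 - 0)/(-3 - 0) × (-0.4 - 1)/(-3 - 1) = 0.022400
L_1(-0.4) = (-0.4 - (-3))/(-2 - (-3)) × (-0.4 - (-1))/(-2 - (-1)) × (-0.4 - 0)/(-2 - 0) × (-0.4 - 1)/(-2 - 1) = -0.145600
L_2(-0.4) = (-0.4 - (-3))/(-1 - (-3)) × (-0.4 - (-2))/(-1 - (-2)) × (-0.4 - 0)/(-1 - 0) × (-0.4 - 1)/(-1 - 1) = 0.582400
L_3(-0.4) = (-0.4 - (-3))/(0 - (-3)) × (-0.4 - (-2))/(0 - (-2)) × (-0.4 - (-1))/(0 - (-1)) × (-0.4 - 1)/(0 - 1) = 0.582400
L_4(-0.4) = (-0.4 - (-3))/(1 - (-3)) × (-0.4 - (-2))/(1 - (-2)) × (-0.4 - (-1))/(1 - (-1)) × (-0.4 - 0)/(1 - 0) = -0.041600

P(-0.4) = 8×L_0(-0.4) + 7×L_1(-0.4) + (-6)×L_2(-0.4) + 7×L_3(-0.4) + (-6)×L_4(-0.4)
P(-0.4) = -0.008000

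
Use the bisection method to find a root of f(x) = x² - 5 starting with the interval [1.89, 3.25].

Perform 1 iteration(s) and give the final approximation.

f(x) = x² - 5
Initial interval: [1.89, 3.25]

Iteration 1:
  c_1 = (1.890000 + 3.250000)/2 = 2.570000
  f(c_1) = f(2.570000) = 1.604900
  f(a) × f(c) < 0, new interval: [1.890000, 2.570000]

After 1 iteration(s), the approximation is c_1 = 2.570000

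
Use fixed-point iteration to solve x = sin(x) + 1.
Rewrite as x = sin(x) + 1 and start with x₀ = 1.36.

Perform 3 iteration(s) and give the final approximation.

Equation: x = sin(x) + 1
Fixed-point form: x = sin(x) + 1
x₀ = 1.36

x_1 = g(1.360000) = 1.977865
x_2 = g(1.977865) = 1.918285
x_3 = g(1.918285) = 1.940231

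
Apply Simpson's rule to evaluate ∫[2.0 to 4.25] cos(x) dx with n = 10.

f(x) = cos(x)
a = 2.0, b = 4.25, n = 10
h = (b - a)/n = 0.225000

Simpson's rule: (h/3)[f(x₀) + 4f(x₁) + 2f(x₂) + ... + f(xₙ)]

x_0 = 2.0000, f(x_0) = -0.416147, coefficient = 1
x_1 = 2.2250, f(x_1) = -0.608528, coefficient = 4
x_2 = 2.4500, f(x_2) = -0.770231, coefficient = 2
x_3 = 2.6750, f(x_3) = -0.893106, coefficient = 4
x_4 = 2.9000, f(x_4) = -0.970958, coefficient = 2
x_5 = 3.1250, f(x_5) = -0.999862, coefficient = 4
x_6 = 3.3500, f(x_6) = -0.978362, coefficient = 2
x_7 = 3.5750, f(x_7) = -0.907540, coefficient = 4
x_8 = 3.8000, f(x_8) = -0.790968, coefficient = 2
x_9 = 4.0250, f(x_9) = -0.634521, coefficient = 4
x_10 = 4.2500, f(x_10) = -0.446087, coefficient = 1

I ≈ (0.225000/3) × -24.057502 = -1.804313
Exact value: -1.804287
Error: 0.000026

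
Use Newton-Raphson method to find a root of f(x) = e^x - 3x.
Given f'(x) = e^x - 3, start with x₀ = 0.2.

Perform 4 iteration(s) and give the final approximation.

f(x) = e^x - 3x
f'(x) = e^x - 3
x₀ = 0.2

Newton-Raphson formula: x_{n+1} = x_n - f(x_n)/f'(x_n)

Iteration 1:
  f(0.200000) = 0.621403
  f'(0.200000) = -1.778597
  x_1 = 0.200000 - 0.621403/(-1.778597) = 0.549378
Iteration 2:
  f(0.549378) = 0.084041
  f'(0.549378) = -1.267825
  x_2 = 0.549378 - 0.084041/(-1.267825) = 0.615666
Iteration 3:
  f(0.615666) = 0.003891
  f'(0.615666) = -1.149112
  x_3 = 0.615666 - 0.003891/(-1.149112) = 0.619052
Iteration 4:
  f(0.619052) = 0.000011
  f'(0.619052) = -1.142833
  x_4 = 0.619052 - 0.000011/(-1.142833) = 0.619061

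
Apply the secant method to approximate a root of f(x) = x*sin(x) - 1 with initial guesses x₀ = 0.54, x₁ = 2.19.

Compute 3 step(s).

f(x) = x*sin(x) - 1
x₀ = 0.54, x₁ = 2.19

Secant formula: x_{n+1} = x_n - f(x_n)(x_n - x_{n-1})/(f(x_n) - f(x_{n-1}))

Iteration 1:
  f(0.540000) = -0.722367
  f(2.190000) = 0.783407
  x_2 = 2.190000 - 0.783407×(2.190000 - 0.540000)/(0.783407 - (-0.722367))
       = 1.331557
Iteration 2:
  f(2.190000) = 0.783407
  f(1.331557) = 0.293632
  x_3 = 1.331557 - 0.293632×(1.331557 - 2.190000)/(0.293632 - 0.783407)
       = 0.816899
Iteration 3:
  f(1.331557) = 0.293632
  f(0.816899) = -0.404459
  x_4 = 0.816899 - (-0.404459)×(0.816899 - 1.331557)/(-0.404459 - 0.293632)
       = 1.115081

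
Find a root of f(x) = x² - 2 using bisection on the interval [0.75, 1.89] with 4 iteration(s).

f(x) = x² - 2
Initial interval: [0.75, 1.89]

Iteration 1:
  c_1 = (0.750000 + 1.890000)/2 = 1.320000
  f(c_1) = f(1.320000) = -0.257600
  f(a) × f(c) ≥ 0, new interval: [1.320000, 1.890000]
Iteration 2:
  c_2 = (1.320000 + 1.890000)/2 = 1.605000
  f(c_2) = f(1.605000) = 0.576025
  f(a) × f(c) < 0, new interval: [1.320000, 1.605000]
Iteration 3:
  c_3 = (1.320000 + 1.605000)/2 = 1.462500
  f(c_3) = f(1.462500) = 0.138906
  f(a) × f(c) < 0, new interval: [1.320000, 1.462500]
Iteration 4:
  c_4 = (1.320000 + 1.462500)/2 = 1.391250
  f(c_4) = f(1.391250) = -0.064423
  f(a) × f(c) ≥ 0, new interval: [1.391250, 1.462500]

After 4 iteration(s), the approximation is c_4 = 1.391250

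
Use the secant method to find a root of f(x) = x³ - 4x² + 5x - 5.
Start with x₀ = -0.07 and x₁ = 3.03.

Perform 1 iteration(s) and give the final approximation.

f(x) = x³ - 4x² + 5x - 5
x₀ = -0.07, x₁ = 3.03

Secant formula: x_{n+1} = x_n - f(x_n)(x_n - x_{n-1})/(f(x_n) - f(x_{n-1}))

Iteration 1:
  f(-0.070000) = -5.369943
  f(3.030000) = 1.244527
  x_2 = 3.030000 - 1.244527×(3.030000 - (-0.070000))/(1.244527 - (-5.369943))
       = 2.446728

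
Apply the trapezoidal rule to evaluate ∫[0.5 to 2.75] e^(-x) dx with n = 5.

f(x) = e^(-x)
a = 0.5, b = 2.75, n = 5
h = (b - a)/n = 0.450000

Trapezoidal rule: (h/2)[f(x₀) + 2f(x₁) + 2f(x₂) + ... + f(xₙ)]

x_0 = 0.5000, f(x_0) = 0.606531, coefficient = 1
x_1 = 0.9500, f(x_1) = 0.386741, coefficient = 2
x_2 = 1.4000, f(x_2) = 0.246597, coefficient = 2
x_3 = 1.8500, f(x_3) = 0.157237, coefficient = 2
x_4 = 2.3000, f(x_4) = 0.100259, coefficient = 2
x_5 = 2.7500, f(x_5) = 0.063928, coefficient = 1

I ≈ (0.450000/2) × 2.452127 = 0.551728
Exact value: 0.542603
Error: 0.009126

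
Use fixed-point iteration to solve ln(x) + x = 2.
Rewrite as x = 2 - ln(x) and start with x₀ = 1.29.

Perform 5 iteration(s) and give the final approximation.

Equation: ln(x) + x = 2
Fixed-point form: x = 2 - ln(x)
x₀ = 1.29

x_1 = g(1.290000) = 1.745358
x_2 = g(1.745358) = 1.443040
x_3 = g(1.443040) = 1.633248
x_4 = g(1.633248) = 1.509430
x_5 = g(1.509430) = 1.588268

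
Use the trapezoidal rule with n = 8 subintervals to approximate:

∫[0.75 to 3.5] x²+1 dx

f(x) = x²+1
a = 0.75, b = 3.5, n = 8
h = (b - a)/n = 0.343750

Trapezoidal rule: (h/2)[f(x₀) + 2f(x₁) + 2f(x₂) + ... + f(xₙ)]

x_0 = 0.7500, f(x_0) = 1.562500, coefficient = 1
x_1 = 1.0938, f(x_1) = 2.196289, coefficient = 2
x_2 = 1.4375, f(x_2) = 3.066406, coefficient = 2
x_3 = 1.7812, f(x_3) = 4.172852, coefficient = 2
x_4 = 2.1250, f(x_4) = 5.515625, coefficient = 2
x_5 = 2.4688, f(x_5) = 7.094727, coefficient = 2
x_6 = 2.8125, f(x_6) = 8.910156, coefficient = 2
x_7 = 3.1562, f(x_7) = 10.961914, coefficient = 2
x_8 = 3.5000, f(x_8) = 13.250000, coefficient = 1

I ≈ (0.343750/2) × 98.648438 = 16.955200
Exact value: 16.901042
Error: 0.054159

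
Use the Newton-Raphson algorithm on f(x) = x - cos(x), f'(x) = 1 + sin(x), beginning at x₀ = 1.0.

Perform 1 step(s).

f(x) = x - cos(x)
f'(x) = 1 + sin(x)
x₀ = 1.0

Newton-Raphson formula: x_{n+1} = x_n - f(x_n)/f'(x_n)

Iteration 1:
  f(1.000000) = 0.459698
  f'(1.000000) = 1.841471
  x_1 = 1.000000 - 0.459698/1.841471 = 0.750364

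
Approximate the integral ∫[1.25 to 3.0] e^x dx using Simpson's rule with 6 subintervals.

f(x) = e^x
a = 1.25, b = 3.0, n = 6
h = (b - a)/n = 0.291667

Simpson's rule: (h/3)[f(x₀) + 4f(x₁) + 2f(x₂) + ... + f(xₙ)]

x_0 = 1.2500, f(x_0) = 3.490343, coefficient = 1
x_1 = 1.5417, f(x_1) = 4.672371, coefficient = 4
x_2 = 1.8333, f(x_2) = 6.254701, coefficient = 2
x_3 = 2.1250, f(x_3) = 8.372897, coefficient = 4
x_4 = 2.4167, f(x_4) = 11.208436, coefficient = 2
x_5 = 2.7083, f(x_5) = 15.004248, coefficient = 4
x_6 = 3.0000, f(x_6) = 20.085537, coefficient = 1

I ≈ (0.291667/3) × 170.700217 = 16.595854
Exact value: 16.595194
Error: 0.000661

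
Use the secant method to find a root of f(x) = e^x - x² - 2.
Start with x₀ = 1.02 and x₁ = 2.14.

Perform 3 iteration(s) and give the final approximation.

f(x) = e^x - x² - 2
x₀ = 1.02, x₁ = 2.14

Secant formula: x_{n+1} = x_n - f(x_n)(x_n - x_{n-1})/(f(x_n) - f(x_{n-1}))

Iteration 1:
  f(1.020000) = -0.267205
  f(2.140000) = 1.919838
  x_2 = 2.140000 - 1.919838×(2.140000 - 1.020000)/(1.919838 - (-0.267205))
       = 1.156838
Iteration 2:
  f(2.140000) = 1.919838
  f(1.156838) = -0.158412
  x_3 = 1.156838 - (-0.158412)×(1.156838 - 2.140000)/(-0.158412 - 1.919838)
       = 1.231778
Iteration 3:
  f(1.156838) = -0.158412
  f(1.231778) = -0.089959
  x_4 = 1.231778 - (-0.089959)×(1.231778 - 1.156838)/(-0.089959 - (-0.158412))
       = 1.330263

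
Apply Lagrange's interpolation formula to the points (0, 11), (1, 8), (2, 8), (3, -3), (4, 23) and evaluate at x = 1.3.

Lagrange interpolation formula:
P(x) = Σ yᵢ × Lᵢ(x)
where Lᵢ(x) = Π_{j≠i} (x - xⱼ)/(xᵢ - xⱼ)

L_0(1.3) = (1.3 - 1)/(0 - 1) × (1.3 - 2)/(0 - 2) × (1.3 - 3)/(0 - 3) × (1.3 - 4)/(0 - 4) = -0.040163
L_1(1.3) = (1.3 - 0)/(1 - 0) × (1.3 - 2)/(1 - 2) × (1.3 - 3)/(1 - 3) × (1.3 - 4)/(1 - 4) = 0.696150
L_2(1.3) = (1.3 - 0)/(2 - 0) × (1.3 - 1)/(2 - 1) × (1.3 - 3)/(2 - 3) × (1.3 - 4)/(2 - 4) = 0.447525
L_3(1.3) = (1.3 - 0)/(3 - 0) × (1.3 - 1)/(3 - 1) × (1.3 - 2)/(3 - 2) × (1.3 - 4)/(3 - 4) = -0.122850
L_4(1.3) = (1.3 - 0)/(4 - 0) × (1.3 - 1)/(4 - 1) × (1.3 - 2)/(4 - 2) × (1.3 - 3)/(4 - 3) = 0.019338

P(1.3) = 11×L_0(1.3) + 8×L_1(1.3) + 8×L_2(1.3) + (-3)×L_3(1.3) + 23×L_4(1.3)
P(1.3) = 9.520925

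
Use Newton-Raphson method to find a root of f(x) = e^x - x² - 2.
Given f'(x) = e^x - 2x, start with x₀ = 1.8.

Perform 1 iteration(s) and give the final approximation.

f(x) = e^x - x² - 2
f'(x) = e^x - 2x
x₀ = 1.8

Newton-Raphson formula: x_{n+1} = x_n - f(x_n)/f'(x_n)

Iteration 1:
  f(1.800000) = 0.809647
  f'(1.800000) = 2.449647
  x_1 = 1.800000 - 0.809647/2.449647 = 1.469484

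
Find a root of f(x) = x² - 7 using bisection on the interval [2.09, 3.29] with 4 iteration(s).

f(x) = x² - 7
Initial interval: [2.09, 3.29]

Iteration 1:
  c_1 = (2.090000 + 3.290000)/2 = 2.690000
  f(c_1) = f(2.690000) = 0.236100
  f(a) × f(c) < 0, new interval: [2.090000, 2.690000]
Iteration 2:
  c_2 = (2.090000 + 2.690000)/2 = 2.390000
  f(c_2) = f(2.390000) = -1.287900
  f(a) × f(c) ≥ 0, new interval: [2.390000, 2.690000]
Iteration 3:
  c_3 = (2.390000 + 2.690000)/2 = 2.540000
  f(c_3) = f(2.540000) = -0.548400
  f(a) × f(c) ≥ 0, new interval: [2.540000, 2.690000]
Iteration 4:
  c_4 = (2.540000 + 2.690000)/2 = 2.615000
  f(c_4) = f(2.615000) = -0.161775
  f(a) × f(c) ≥ 0, new interval: [2.615000, 2.690000]

After 4 iteration(s), the approximation is c_4 = 2.615000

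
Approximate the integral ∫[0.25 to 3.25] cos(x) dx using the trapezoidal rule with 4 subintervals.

f(x) = cos(x)
a = 0.25, b = 3.25, n = 4
h = (b - a)/n = 0.750000

Trapezoidal rule: (h/2)[f(x₀) + 2f(x₁) + 2f(x₂) + ... + f(xₙ)]

x_0 = 0.2500, f(x_0) = 0.968912, coefficient = 1
x_1 = 1.0000, f(x_1) = 0.540302, coefficient = 2
x_2 = 1.7500, f(x_2) = -0.178246, coefficient = 2
x_3 = 2.5000, f(x_3) = -0.801144, coefficient = 2
x_4 = 3.2500, f(x_4) = -0.994130, coefficient = 1

I ≈ (0.750000/2) × -0.903392 = -0.338772
Exact value: -0.355599
Error: 0.016827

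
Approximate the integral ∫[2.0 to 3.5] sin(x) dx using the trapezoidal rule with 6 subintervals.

f(x) = sin(x)
a = 2.0, b = 3.5, n = 6
h = (b - a)/n = 0.250000

Trapezoidal rule: (h/2)[f(x₀) + 2f(x₁) + 2f(x₂) + ... + f(xₙ)]

x_0 = 2.0000, f(x_0) = 0.909297, coefficient = 1
x_1 = 2.2500, f(x_1) = 0.778073, coefficient = 2
x_2 = 2.5000, f(x_2) = 0.598472, coefficient = 2
x_3 = 2.7500, f(x_3) = 0.381661, coefficient = 2
x_4 = 3.0000, f(x_4) = 0.141120, coefficient = 2
x_5 = 3.2500, f(x_5) = -0.108195, coefficient = 2
x_6 = 3.5000, f(x_6) = -0.350783, coefficient = 1

I ≈ (0.250000/2) × 4.140777 = 0.517597
Exact value: 0.520310
Error: 0.002713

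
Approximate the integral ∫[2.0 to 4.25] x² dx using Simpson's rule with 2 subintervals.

f(x) = x²
a = 2.0, b = 4.25, n = 2
h = (b - a)/n = 1.125000

Simpson's rule: (h/3)[f(x₀) + 4f(x₁) + 2f(x₂) + ... + f(xₙ)]

x_0 = 2.0000, f(x_0) = 4.000000, coefficient = 1
x_1 = 3.1250, f(x_1) = 9.765625, coefficient = 4
x_2 = 4.2500, f(x_2) = 18.062500, coefficient = 1

I ≈ (1.125000/3) × 61.125000 = 22.921875
Exact value: 22.921875
Error: 0.000000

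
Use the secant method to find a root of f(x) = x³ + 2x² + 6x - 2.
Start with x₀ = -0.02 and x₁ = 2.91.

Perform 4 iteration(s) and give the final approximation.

f(x) = x³ + 2x² + 6x - 2
x₀ = -0.02, x₁ = 2.91

Secant formula: x_{n+1} = x_n - f(x_n)(x_n - x_{n-1})/(f(x_n) - f(x_{n-1}))

Iteration 1:
  f(-0.020000) = -2.119208
  f(2.910000) = 57.038371
  x_2 = 2.910000 - 57.038371×(2.910000 - (-0.020000))/(57.038371 - (-2.119208))
       = 0.084962
Iteration 2:
  f(2.910000) = 57.038371
  f(0.084962) = -1.475180
  x_3 = 0.084962 - (-1.475180)×(0.084962 - 2.910000)/(-1.475180 - 57.038371)
       = 0.156183
Iteration 3:
  f(0.084962) = -1.475180
  f(0.156183) = -1.010303
  x_4 = 0.156183 - (-1.010303)×(0.156183 - 0.084962)/(-1.010303 - (-1.475180))
       = 0.310968
Iteration 4:
  f(0.156183) = -1.010303
  f(0.310968) = 0.089278
  x_5 = 0.310968 - 0.089278×(0.310968 - 0.156183)/(0.089278 - (-1.010303))
       = 0.298400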